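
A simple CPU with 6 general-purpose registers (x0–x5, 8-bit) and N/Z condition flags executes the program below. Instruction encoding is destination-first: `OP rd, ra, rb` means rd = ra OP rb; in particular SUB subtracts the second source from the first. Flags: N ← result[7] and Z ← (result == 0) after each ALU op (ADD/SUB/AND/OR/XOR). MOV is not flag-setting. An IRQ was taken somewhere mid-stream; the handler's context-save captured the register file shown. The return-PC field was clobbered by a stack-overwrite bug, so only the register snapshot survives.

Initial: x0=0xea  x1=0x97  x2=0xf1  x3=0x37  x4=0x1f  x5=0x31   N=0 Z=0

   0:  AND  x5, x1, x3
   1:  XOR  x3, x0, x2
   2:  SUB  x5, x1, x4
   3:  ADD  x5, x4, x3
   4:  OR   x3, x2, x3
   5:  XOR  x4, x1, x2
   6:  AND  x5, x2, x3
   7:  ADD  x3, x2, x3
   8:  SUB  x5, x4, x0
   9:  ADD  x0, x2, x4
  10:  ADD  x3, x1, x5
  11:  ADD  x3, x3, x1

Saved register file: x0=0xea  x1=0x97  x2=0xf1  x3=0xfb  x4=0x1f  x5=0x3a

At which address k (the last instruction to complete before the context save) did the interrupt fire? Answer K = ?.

K = 4

after  0: x0=0xea x1=0x97 x2=0xf1 x3=0x37 x4=0x1f x5=0x17  N=0 Z=0
after  1: x0=0xea x1=0x97 x2=0xf1 x3=0x1b x4=0x1f x5=0x17  N=0 Z=0
after  2: x0=0xea x1=0x97 x2=0xf1 x3=0x1b x4=0x1f x5=0x78  N=0 Z=0
after  3: x0=0xea x1=0x97 x2=0xf1 x3=0x1b x4=0x1f x5=0x3a  N=0 Z=0
after  4: x0=0xea x1=0x97 x2=0xf1 x3=0xfb x4=0x1f x5=0x3a  N=1 Z=0
-- IRQ taken; context saved, return-PC = 5 --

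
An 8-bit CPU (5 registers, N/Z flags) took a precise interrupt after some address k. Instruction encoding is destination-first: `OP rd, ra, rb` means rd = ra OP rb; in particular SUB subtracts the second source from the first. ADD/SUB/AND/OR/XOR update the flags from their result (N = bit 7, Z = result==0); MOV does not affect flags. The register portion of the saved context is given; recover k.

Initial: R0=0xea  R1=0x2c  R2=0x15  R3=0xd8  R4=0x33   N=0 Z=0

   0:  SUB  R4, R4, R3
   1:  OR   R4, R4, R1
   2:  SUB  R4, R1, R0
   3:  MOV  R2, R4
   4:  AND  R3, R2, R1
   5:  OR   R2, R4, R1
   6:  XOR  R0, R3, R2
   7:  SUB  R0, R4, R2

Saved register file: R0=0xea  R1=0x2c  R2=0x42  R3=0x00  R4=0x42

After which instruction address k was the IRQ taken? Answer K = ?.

after  0: R0=0xea R1=0x2c R2=0x15 R3=0xd8 R4=0x5b  N=0 Z=0
after  1: R0=0xea R1=0x2c R2=0x15 R3=0xd8 R4=0x7f  N=0 Z=0
after  2: R0=0xea R1=0x2c R2=0x15 R3=0xd8 R4=0x42  N=0 Z=0
after  3: R0=0xea R1=0x2c R2=0x42 R3=0xd8 R4=0x42  N=0 Z=0
after  4: R0=0xea R1=0x2c R2=0x42 R3=0x00 R4=0x42  N=0 Z=1
-- IRQ taken; context saved, return-PC = 5 --

K = 4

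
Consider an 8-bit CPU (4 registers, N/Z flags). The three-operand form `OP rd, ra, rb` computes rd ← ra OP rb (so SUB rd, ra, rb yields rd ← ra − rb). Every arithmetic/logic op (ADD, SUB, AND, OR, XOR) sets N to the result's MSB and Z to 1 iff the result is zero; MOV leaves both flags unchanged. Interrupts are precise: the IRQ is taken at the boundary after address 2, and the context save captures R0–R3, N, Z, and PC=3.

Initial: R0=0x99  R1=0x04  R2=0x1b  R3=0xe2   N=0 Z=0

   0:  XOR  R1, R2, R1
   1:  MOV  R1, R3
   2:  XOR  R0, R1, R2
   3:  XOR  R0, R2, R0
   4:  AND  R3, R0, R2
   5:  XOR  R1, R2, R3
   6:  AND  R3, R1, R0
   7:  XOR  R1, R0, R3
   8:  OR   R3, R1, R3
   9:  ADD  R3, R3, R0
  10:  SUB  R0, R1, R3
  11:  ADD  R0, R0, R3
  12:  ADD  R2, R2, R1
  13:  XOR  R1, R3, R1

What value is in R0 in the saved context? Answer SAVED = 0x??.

SAVED = 0xf9

after  0: R0=0x99 R1=0x1f R2=0x1b R3=0xe2  N=0 Z=0
after  1: R0=0x99 R1=0xe2 R2=0x1b R3=0xe2  N=0 Z=0
after  2: R0=0xf9 R1=0xe2 R2=0x1b R3=0xe2  N=1 Z=0
-- IRQ taken; context saved, return-PC = 3 --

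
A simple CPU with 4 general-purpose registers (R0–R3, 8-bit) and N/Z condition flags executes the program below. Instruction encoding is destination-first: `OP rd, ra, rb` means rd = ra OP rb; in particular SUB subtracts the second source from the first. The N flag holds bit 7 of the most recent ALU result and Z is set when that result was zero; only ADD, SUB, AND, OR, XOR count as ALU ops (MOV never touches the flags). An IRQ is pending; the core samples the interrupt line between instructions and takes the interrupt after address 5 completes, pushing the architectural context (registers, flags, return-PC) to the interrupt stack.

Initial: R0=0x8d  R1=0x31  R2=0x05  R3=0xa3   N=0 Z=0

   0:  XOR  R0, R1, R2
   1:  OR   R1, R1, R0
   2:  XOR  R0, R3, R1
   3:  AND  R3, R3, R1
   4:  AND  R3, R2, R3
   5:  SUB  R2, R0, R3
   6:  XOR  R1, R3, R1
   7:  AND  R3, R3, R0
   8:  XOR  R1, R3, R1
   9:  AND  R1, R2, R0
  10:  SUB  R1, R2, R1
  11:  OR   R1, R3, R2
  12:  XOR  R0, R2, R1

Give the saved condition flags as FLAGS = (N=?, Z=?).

after  0: R0=0x34 R1=0x31 R2=0x05 R3=0xa3  N=0 Z=0
after  1: R0=0x34 R1=0x35 R2=0x05 R3=0xa3  N=0 Z=0
after  2: R0=0x96 R1=0x35 R2=0x05 R3=0xa3  N=1 Z=0
after  3: R0=0x96 R1=0x35 R2=0x05 R3=0x21  N=0 Z=0
after  4: R0=0x96 R1=0x35 R2=0x05 R3=0x01  N=0 Z=0
after  5: R0=0x96 R1=0x35 R2=0x95 R3=0x01  N=1 Z=0
-- IRQ taken; context saved, return-PC = 6 --

FLAGS = (N=1, Z=0)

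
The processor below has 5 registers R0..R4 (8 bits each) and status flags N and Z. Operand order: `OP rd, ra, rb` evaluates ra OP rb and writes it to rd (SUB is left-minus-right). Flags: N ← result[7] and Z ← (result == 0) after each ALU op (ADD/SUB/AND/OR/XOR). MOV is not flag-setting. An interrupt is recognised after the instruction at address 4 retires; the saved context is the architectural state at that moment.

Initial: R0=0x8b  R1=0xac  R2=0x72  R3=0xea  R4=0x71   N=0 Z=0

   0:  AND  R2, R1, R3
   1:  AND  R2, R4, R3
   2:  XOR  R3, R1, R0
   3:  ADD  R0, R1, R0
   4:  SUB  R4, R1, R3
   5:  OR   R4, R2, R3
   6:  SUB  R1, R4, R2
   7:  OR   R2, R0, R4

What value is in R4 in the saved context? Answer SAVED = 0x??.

after  0: R0=0x8b R1=0xac R2=0xa8 R3=0xea R4=0x71  N=1 Z=0
after  1: R0=0x8b R1=0xac R2=0x60 R3=0xea R4=0x71  N=0 Z=0
after  2: R0=0x8b R1=0xac R2=0x60 R3=0x27 R4=0x71  N=0 Z=0
after  3: R0=0x37 R1=0xac R2=0x60 R3=0x27 R4=0x71  N=0 Z=0
after  4: R0=0x37 R1=0xac R2=0x60 R3=0x27 R4=0x85  N=1 Z=0
-- IRQ taken; context saved, return-PC = 5 --

SAVED = 0x85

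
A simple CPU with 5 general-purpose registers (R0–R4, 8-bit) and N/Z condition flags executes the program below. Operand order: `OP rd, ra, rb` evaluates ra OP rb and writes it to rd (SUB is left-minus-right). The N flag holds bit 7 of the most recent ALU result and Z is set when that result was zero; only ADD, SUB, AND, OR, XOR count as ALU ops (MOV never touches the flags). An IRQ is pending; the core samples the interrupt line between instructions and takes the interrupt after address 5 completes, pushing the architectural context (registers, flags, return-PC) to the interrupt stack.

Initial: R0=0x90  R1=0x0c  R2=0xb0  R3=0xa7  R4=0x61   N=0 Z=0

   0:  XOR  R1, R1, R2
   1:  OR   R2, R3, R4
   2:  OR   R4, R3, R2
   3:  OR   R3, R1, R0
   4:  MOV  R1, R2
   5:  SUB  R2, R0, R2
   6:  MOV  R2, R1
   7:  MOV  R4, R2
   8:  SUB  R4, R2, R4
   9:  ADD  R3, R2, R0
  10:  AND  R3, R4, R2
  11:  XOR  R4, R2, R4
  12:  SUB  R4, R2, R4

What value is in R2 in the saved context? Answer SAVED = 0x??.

after  0: R0=0x90 R1=0xbc R2=0xb0 R3=0xa7 R4=0x61  N=1 Z=0
after  1: R0=0x90 R1=0xbc R2=0xe7 R3=0xa7 R4=0x61  N=1 Z=0
after  2: R0=0x90 R1=0xbc R2=0xe7 R3=0xa7 R4=0xe7  N=1 Z=0
after  3: R0=0x90 R1=0xbc R2=0xe7 R3=0xbc R4=0xe7  N=1 Z=0
after  4: R0=0x90 R1=0xe7 R2=0xe7 R3=0xbc R4=0xe7  N=1 Z=0
after  5: R0=0x90 R1=0xe7 R2=0xa9 R3=0xbc R4=0xe7  N=1 Z=0
-- IRQ taken; context saved, return-PC = 6 --

SAVED = 0xa9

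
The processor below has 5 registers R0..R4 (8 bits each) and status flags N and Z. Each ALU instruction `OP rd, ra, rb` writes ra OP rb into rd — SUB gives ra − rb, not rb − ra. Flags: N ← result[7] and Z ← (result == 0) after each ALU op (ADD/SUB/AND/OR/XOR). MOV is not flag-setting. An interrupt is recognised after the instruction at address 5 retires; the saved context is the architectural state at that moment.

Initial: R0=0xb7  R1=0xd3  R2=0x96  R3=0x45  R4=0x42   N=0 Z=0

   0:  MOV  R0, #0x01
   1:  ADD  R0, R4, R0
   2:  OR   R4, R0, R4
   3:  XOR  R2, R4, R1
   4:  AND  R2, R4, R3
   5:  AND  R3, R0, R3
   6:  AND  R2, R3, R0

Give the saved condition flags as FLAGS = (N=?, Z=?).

after  0: R0=0x01 R1=0xd3 R2=0x96 R3=0x45 R4=0x42  N=0 Z=0
after  1: R0=0x43 R1=0xd3 R2=0x96 R3=0x45 R4=0x42  N=0 Z=0
after  2: R0=0x43 R1=0xd3 R2=0x96 R3=0x45 R4=0x43  N=0 Z=0
after  3: R0=0x43 R1=0xd3 R2=0x90 R3=0x45 R4=0x43  N=1 Z=0
after  4: R0=0x43 R1=0xd3 R2=0x41 R3=0x45 R4=0x43  N=0 Z=0
after  5: R0=0x43 R1=0xd3 R2=0x41 R3=0x41 R4=0x43  N=0 Z=0
-- IRQ taken; context saved, return-PC = 6 --

FLAGS = (N=0, Z=0)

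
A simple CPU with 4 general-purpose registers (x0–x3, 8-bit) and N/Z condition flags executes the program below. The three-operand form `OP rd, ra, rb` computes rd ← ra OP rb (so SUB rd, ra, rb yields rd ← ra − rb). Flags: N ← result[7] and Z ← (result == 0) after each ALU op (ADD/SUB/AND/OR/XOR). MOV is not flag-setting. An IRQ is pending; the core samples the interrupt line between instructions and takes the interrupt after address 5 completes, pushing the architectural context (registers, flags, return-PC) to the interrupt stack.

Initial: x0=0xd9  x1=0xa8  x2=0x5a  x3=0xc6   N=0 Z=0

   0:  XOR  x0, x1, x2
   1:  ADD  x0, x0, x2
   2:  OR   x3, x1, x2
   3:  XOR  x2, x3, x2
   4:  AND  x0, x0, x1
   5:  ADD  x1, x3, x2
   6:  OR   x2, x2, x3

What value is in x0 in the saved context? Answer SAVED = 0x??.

SAVED = 0x08

after  0: x0=0xf2 x1=0xa8 x2=0x5a x3=0xc6  N=1 Z=0
after  1: x0=0x4c x1=0xa8 x2=0x5a x3=0xc6  N=0 Z=0
after  2: x0=0x4c x1=0xa8 x2=0x5a x3=0xfa  N=1 Z=0
after  3: x0=0x4c x1=0xa8 x2=0xa0 x3=0xfa  N=1 Z=0
after  4: x0=0x08 x1=0xa8 x2=0xa0 x3=0xfa  N=0 Z=0
after  5: x0=0x08 x1=0x9a x2=0xa0 x3=0xfa  N=1 Z=0
-- IRQ taken; context saved, return-PC = 6 --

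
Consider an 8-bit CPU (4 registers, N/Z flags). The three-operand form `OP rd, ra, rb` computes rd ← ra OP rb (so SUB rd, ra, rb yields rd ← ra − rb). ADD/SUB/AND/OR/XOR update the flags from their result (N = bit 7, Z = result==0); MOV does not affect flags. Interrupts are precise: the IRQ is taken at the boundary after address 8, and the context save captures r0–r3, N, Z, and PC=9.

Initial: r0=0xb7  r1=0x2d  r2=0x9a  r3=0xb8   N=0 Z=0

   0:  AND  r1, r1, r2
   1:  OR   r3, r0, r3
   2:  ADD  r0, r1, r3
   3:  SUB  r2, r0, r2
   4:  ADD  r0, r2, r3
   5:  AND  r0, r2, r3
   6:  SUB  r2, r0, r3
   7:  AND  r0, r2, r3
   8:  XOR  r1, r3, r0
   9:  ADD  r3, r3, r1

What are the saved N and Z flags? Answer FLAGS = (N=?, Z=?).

after  0: r0=0xb7 r1=0x08 r2=0x9a r3=0xb8  N=0 Z=0
after  1: r0=0xb7 r1=0x08 r2=0x9a r3=0xbf  N=1 Z=0
after  2: r0=0xc7 r1=0x08 r2=0x9a r3=0xbf  N=1 Z=0
after  3: r0=0xc7 r1=0x08 r2=0x2d r3=0xbf  N=0 Z=0
after  4: r0=0xec r1=0x08 r2=0x2d r3=0xbf  N=1 Z=0
after  5: r0=0x2d r1=0x08 r2=0x2d r3=0xbf  N=0 Z=0
after  6: r0=0x2d r1=0x08 r2=0x6e r3=0xbf  N=0 Z=0
after  7: r0=0x2e r1=0x08 r2=0x6e r3=0xbf  N=0 Z=0
after  8: r0=0x2e r1=0x91 r2=0x6e r3=0xbf  N=1 Z=0
-- IRQ taken; context saved, return-PC = 9 --

FLAGS = (N=1, Z=0)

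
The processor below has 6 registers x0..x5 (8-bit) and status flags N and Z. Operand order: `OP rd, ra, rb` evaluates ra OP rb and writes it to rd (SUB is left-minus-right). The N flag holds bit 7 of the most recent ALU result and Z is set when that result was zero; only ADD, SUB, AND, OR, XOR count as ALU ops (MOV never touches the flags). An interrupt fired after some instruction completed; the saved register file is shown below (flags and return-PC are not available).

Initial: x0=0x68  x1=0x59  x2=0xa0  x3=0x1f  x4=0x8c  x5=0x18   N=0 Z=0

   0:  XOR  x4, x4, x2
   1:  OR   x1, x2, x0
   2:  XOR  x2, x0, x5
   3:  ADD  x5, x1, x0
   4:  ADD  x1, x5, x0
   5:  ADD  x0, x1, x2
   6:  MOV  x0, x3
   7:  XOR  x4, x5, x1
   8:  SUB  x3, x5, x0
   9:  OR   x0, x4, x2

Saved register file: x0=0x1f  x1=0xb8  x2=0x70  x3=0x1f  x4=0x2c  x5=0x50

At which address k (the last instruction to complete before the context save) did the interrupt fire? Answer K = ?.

K = 6

after  0: x0=0x68 x1=0x59 x2=0xa0 x3=0x1f x4=0x2c x5=0x18  N=0 Z=0
after  1: x0=0x68 x1=0xe8 x2=0xa0 x3=0x1f x4=0x2c x5=0x18  N=1 Z=0
after  2: x0=0x68 x1=0xe8 x2=0x70 x3=0x1f x4=0x2c x5=0x18  N=0 Z=0
after  3: x0=0x68 x1=0xe8 x2=0x70 x3=0x1f x4=0x2c x5=0x50  N=0 Z=0
after  4: x0=0x68 x1=0xb8 x2=0x70 x3=0x1f x4=0x2c x5=0x50  N=1 Z=0
after  5: x0=0x28 x1=0xb8 x2=0x70 x3=0x1f x4=0x2c x5=0x50  N=0 Z=0
after  6: x0=0x1f x1=0xb8 x2=0x70 x3=0x1f x4=0x2c x5=0x50  N=0 Z=0
-- IRQ taken; context saved, return-PC = 7 --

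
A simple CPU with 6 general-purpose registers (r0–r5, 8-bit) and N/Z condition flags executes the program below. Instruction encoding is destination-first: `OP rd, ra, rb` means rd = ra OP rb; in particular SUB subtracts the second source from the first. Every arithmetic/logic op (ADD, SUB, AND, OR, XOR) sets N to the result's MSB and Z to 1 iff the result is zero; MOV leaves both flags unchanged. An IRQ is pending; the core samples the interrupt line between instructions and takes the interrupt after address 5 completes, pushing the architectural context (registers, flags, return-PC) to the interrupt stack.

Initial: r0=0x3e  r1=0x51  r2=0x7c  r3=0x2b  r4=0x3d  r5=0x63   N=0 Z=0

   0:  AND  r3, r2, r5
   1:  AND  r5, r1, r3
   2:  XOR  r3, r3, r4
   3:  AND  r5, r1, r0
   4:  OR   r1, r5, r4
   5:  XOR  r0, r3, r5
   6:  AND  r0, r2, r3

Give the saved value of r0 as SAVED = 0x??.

after  0: r0=0x3e r1=0x51 r2=0x7c r3=0x60 r4=0x3d r5=0x63  N=0 Z=0
after  1: r0=0x3e r1=0x51 r2=0x7c r3=0x60 r4=0x3d r5=0x40  N=0 Z=0
after  2: r0=0x3e r1=0x51 r2=0x7c r3=0x5d r4=0x3d r5=0x40  N=0 Z=0
after  3: r0=0x3e r1=0x51 r2=0x7c r3=0x5d r4=0x3d r5=0x10  N=0 Z=0
after  4: r0=0x3e r1=0x3d r2=0x7c r3=0x5d r4=0x3d r5=0x10  N=0 Z=0
after  5: r0=0x4d r1=0x3d r2=0x7c r3=0x5d r4=0x3d r5=0x10  N=0 Z=0
-- IRQ taken; context saved, return-PC = 6 --

SAVED = 0x4d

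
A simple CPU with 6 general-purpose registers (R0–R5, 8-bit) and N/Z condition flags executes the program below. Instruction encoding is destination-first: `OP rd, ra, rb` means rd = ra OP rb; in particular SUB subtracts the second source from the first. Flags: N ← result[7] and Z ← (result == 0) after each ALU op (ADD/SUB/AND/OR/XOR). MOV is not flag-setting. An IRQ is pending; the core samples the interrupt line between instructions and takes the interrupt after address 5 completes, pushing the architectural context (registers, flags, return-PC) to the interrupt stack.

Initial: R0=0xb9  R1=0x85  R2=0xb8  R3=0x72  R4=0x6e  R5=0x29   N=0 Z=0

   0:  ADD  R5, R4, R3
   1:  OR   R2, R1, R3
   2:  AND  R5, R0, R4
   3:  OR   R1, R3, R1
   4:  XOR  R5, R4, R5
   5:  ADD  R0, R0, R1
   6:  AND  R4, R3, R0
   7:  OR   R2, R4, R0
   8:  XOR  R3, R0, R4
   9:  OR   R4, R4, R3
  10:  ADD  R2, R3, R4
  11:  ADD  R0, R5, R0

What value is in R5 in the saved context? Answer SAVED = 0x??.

SAVED = 0x46

after  0: R0=0xb9 R1=0x85 R2=0xb8 R3=0x72 R4=0x6e R5=0xe0  N=1 Z=0
after  1: R0=0xb9 R1=0x85 R2=0xf7 R3=0x72 R4=0x6e R5=0xe0  N=1 Z=0
after  2: R0=0xb9 R1=0x85 R2=0xf7 R3=0x72 R4=0x6e R5=0x28  N=0 Z=0
after  3: R0=0xb9 R1=0xf7 R2=0xf7 R3=0x72 R4=0x6e R5=0x28  N=1 Z=0
after  4: R0=0xb9 R1=0xf7 R2=0xf7 R3=0x72 R4=0x6e R5=0x46  N=0 Z=0
after  5: R0=0xb0 R1=0xf7 R2=0xf7 R3=0x72 R4=0x6e R5=0x46  N=1 Z=0
-- IRQ taken; context saved, return-PC = 6 --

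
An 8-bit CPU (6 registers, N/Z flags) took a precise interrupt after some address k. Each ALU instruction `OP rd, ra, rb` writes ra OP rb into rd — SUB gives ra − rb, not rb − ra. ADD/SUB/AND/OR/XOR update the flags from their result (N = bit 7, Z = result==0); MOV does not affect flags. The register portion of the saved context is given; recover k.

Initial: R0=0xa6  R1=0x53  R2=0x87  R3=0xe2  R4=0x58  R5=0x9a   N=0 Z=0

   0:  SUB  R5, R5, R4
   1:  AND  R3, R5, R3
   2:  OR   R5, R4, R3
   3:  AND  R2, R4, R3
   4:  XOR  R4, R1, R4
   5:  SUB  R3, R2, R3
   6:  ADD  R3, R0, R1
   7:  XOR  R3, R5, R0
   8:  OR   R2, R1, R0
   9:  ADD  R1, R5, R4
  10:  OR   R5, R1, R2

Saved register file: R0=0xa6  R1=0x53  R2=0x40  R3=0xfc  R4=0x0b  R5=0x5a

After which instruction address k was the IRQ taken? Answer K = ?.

K = 7

after  0: R0=0xa6 R1=0x53 R2=0x87 R3=0xe2 R4=0x58 R5=0x42  N=0 Z=0
after  1: R0=0xa6 R1=0x53 R2=0x87 R3=0x42 R4=0x58 R5=0x42  N=0 Z=0
after  2: R0=0xa6 R1=0x53 R2=0x87 R3=0x42 R4=0x58 R5=0x5a  N=0 Z=0
after  3: R0=0xa6 R1=0x53 R2=0x40 R3=0x42 R4=0x58 R5=0x5a  N=0 Z=0
after  4: R0=0xa6 R1=0x53 R2=0x40 R3=0x42 R4=0x0b R5=0x5a  N=0 Z=0
after  5: R0=0xa6 R1=0x53 R2=0x40 R3=0xfe R4=0x0b R5=0x5a  N=1 Z=0
after  6: R0=0xa6 R1=0x53 R2=0x40 R3=0xf9 R4=0x0b R5=0x5a  N=1 Z=0
after  7: R0=0xa6 R1=0x53 R2=0x40 R3=0xfc R4=0x0b R5=0x5a  N=1 Z=0
-- IRQ taken; context saved, return-PC = 8 --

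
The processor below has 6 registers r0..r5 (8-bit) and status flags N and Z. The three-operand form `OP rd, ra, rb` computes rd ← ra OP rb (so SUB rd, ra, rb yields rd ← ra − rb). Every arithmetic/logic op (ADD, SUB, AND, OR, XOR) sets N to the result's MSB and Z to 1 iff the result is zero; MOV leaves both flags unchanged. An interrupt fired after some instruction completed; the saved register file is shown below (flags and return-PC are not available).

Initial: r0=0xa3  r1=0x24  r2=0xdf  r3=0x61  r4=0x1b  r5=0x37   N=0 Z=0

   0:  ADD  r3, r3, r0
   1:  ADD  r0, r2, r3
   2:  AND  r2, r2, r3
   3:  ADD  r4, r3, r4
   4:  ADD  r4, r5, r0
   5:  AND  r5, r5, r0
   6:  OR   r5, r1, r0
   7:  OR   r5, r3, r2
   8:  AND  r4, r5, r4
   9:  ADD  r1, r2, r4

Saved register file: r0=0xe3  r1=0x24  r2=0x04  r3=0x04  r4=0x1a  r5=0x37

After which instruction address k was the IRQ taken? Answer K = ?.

K = 4

after  0: r0=0xa3 r1=0x24 r2=0xdf r3=0x04 r4=0x1b r5=0x37  N=0 Z=0
after  1: r0=0xe3 r1=0x24 r2=0xdf r3=0x04 r4=0x1b r5=0x37  N=1 Z=0
after  2: r0=0xe3 r1=0x24 r2=0x04 r3=0x04 r4=0x1b r5=0x37  N=0 Z=0
after  3: r0=0xe3 r1=0x24 r2=0x04 r3=0x04 r4=0x1f r5=0x37  N=0 Z=0
after  4: r0=0xe3 r1=0x24 r2=0x04 r3=0x04 r4=0x1a r5=0x37  N=0 Z=0
-- IRQ taken; context saved, return-PC = 5 --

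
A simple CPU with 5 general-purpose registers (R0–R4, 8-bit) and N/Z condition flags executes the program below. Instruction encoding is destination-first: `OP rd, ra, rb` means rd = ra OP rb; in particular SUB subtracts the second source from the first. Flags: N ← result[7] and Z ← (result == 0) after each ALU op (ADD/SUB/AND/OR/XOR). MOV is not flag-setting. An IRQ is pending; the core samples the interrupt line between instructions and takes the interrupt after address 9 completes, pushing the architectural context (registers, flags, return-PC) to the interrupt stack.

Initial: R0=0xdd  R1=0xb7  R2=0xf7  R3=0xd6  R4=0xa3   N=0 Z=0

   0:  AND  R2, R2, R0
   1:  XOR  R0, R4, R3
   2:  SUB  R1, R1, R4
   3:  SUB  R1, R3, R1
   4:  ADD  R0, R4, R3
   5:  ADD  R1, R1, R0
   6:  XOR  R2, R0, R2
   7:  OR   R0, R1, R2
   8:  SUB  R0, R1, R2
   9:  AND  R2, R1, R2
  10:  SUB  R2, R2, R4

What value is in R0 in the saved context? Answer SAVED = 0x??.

SAVED = 0x8f

after  0: R0=0xdd R1=0xb7 R2=0xd5 R3=0xd6 R4=0xa3  N=1 Z=0
after  1: R0=0x75 R1=0xb7 R2=0xd5 R3=0xd6 R4=0xa3  N=0 Z=0
after  2: R0=0x75 R1=0x14 R2=0xd5 R3=0xd6 R4=0xa3  N=0 Z=0
after  3: R0=0x75 R1=0xc2 R2=0xd5 R3=0xd6 R4=0xa3  N=1 Z=0
after  4: R0=0x79 R1=0xc2 R2=0xd5 R3=0xd6 R4=0xa3  N=0 Z=0
after  5: R0=0x79 R1=0x3b R2=0xd5 R3=0xd6 R4=0xa3  N=0 Z=0
after  6: R0=0x79 R1=0x3b R2=0xac R3=0xd6 R4=0xa3  N=1 Z=0
after  7: R0=0xbf R1=0x3b R2=0xac R3=0xd6 R4=0xa3  N=1 Z=0
after  8: R0=0x8f R1=0x3b R2=0xac R3=0xd6 R4=0xa3  N=1 Z=0
after  9: R0=0x8f R1=0x3b R2=0x28 R3=0xd6 R4=0xa3  N=0 Z=0
-- IRQ taken; context saved, return-PC = 10 --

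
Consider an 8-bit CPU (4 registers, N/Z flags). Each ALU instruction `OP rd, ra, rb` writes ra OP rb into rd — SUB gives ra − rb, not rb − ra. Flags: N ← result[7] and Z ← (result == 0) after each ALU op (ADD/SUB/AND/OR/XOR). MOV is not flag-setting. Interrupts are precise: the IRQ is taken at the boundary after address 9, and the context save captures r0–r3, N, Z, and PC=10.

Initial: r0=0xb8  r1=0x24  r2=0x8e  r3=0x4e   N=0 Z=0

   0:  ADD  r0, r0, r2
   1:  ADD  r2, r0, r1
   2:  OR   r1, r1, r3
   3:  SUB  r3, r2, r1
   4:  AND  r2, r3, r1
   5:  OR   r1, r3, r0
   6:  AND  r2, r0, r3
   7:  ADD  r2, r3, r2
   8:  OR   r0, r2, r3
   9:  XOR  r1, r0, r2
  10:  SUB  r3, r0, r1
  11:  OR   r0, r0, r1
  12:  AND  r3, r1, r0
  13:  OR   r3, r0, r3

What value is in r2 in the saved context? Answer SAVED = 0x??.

SAVED = 0x40

after  0: r0=0x46 r1=0x24 r2=0x8e r3=0x4e  N=0 Z=0
after  1: r0=0x46 r1=0x24 r2=0x6a r3=0x4e  N=0 Z=0
after  2: r0=0x46 r1=0x6e r2=0x6a r3=0x4e  N=0 Z=0
after  3: r0=0x46 r1=0x6e r2=0x6a r3=0xfc  N=1 Z=0
after  4: r0=0x46 r1=0x6e r2=0x6c r3=0xfc  N=0 Z=0
after  5: r0=0x46 r1=0xfe r2=0x6c r3=0xfc  N=1 Z=0
after  6: r0=0x46 r1=0xfe r2=0x44 r3=0xfc  N=0 Z=0
after  7: r0=0x46 r1=0xfe r2=0x40 r3=0xfc  N=0 Z=0
after  8: r0=0xfc r1=0xfe r2=0x40 r3=0xfc  N=1 Z=0
after  9: r0=0xfc r1=0xbc r2=0x40 r3=0xfc  N=1 Z=0
-- IRQ taken; context saved, return-PC = 10 --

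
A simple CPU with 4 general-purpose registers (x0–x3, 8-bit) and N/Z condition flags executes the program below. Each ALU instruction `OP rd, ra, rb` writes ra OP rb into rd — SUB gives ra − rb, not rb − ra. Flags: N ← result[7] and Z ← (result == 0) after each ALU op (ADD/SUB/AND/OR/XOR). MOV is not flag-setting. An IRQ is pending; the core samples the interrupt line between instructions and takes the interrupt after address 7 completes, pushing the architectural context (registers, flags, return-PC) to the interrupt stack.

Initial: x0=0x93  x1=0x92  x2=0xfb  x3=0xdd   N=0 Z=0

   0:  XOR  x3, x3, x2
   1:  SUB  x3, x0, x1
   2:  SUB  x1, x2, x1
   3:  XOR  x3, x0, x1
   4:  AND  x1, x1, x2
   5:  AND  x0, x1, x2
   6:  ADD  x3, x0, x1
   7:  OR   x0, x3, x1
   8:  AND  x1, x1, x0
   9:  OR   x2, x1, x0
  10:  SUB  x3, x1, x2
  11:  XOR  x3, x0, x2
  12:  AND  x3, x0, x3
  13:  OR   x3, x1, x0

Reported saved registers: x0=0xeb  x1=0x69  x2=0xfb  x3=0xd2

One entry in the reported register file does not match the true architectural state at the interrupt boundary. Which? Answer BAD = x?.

after  0: x0=0x93 x1=0x92 x2=0xfb x3=0x26  N=0 Z=0
after  1: x0=0x93 x1=0x92 x2=0xfb x3=0x01  N=0 Z=0
after  2: x0=0x93 x1=0x69 x2=0xfb x3=0x01  N=0 Z=0
after  3: x0=0x93 x1=0x69 x2=0xfb x3=0xfa  N=1 Z=0
after  4: x0=0x93 x1=0x69 x2=0xfb x3=0xfa  N=0 Z=0
after  5: x0=0x69 x1=0x69 x2=0xfb x3=0xfa  N=0 Z=0
after  6: x0=0x69 x1=0x69 x2=0xfb x3=0xd2  N=1 Z=0
after  7: x0=0xfb x1=0x69 x2=0xfb x3=0xd2  N=1 Z=0
-- IRQ taken; context saved, return-PC = 8 --
mismatch: x0: reported 0xeb vs actual 0xfb

BAD = x0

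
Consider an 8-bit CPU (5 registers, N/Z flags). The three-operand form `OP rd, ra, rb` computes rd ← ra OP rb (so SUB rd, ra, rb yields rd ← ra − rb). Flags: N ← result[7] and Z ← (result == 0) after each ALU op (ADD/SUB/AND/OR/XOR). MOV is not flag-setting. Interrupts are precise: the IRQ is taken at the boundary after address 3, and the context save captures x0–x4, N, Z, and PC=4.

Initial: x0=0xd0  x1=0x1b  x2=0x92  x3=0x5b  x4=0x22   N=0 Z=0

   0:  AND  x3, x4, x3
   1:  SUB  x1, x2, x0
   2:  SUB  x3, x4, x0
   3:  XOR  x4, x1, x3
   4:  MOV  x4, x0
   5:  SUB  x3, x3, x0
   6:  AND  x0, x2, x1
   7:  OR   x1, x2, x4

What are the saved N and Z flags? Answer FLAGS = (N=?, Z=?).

FLAGS = (N=1, Z=0)

after  0: x0=0xd0 x1=0x1b x2=0x92 x3=0x02 x4=0x22  N=0 Z=0
after  1: x0=0xd0 x1=0xc2 x2=0x92 x3=0x02 x4=0x22  N=1 Z=0
after  2: x0=0xd0 x1=0xc2 x2=0x92 x3=0x52 x4=0x22  N=0 Z=0
after  3: x0=0xd0 x1=0xc2 x2=0x92 x3=0x52 x4=0x90  N=1 Z=0
-- IRQ taken; context saved, return-PC = 4 --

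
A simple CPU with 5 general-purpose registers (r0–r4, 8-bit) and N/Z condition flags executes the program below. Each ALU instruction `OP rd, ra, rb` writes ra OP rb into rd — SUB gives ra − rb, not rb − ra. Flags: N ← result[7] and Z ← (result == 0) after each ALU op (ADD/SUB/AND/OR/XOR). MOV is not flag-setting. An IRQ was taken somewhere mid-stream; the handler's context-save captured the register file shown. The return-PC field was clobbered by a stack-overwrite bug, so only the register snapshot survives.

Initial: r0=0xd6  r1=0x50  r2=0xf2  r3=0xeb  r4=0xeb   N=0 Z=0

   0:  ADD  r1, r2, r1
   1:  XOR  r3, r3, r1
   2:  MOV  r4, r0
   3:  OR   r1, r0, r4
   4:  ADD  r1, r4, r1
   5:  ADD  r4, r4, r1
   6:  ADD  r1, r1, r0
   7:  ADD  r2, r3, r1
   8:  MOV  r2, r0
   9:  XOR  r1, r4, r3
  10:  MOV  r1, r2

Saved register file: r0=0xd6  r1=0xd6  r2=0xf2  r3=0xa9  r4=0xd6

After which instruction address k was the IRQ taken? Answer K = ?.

K = 3

after  0: r0=0xd6 r1=0x42 r2=0xf2 r3=0xeb r4=0xeb  N=0 Z=0
after  1: r0=0xd6 r1=0x42 r2=0xf2 r3=0xa9 r4=0xeb  N=1 Z=0
after  2: r0=0xd6 r1=0x42 r2=0xf2 r3=0xa9 r4=0xd6  N=1 Z=0
after  3: r0=0xd6 r1=0xd6 r2=0xf2 r3=0xa9 r4=0xd6  N=1 Z=0
-- IRQ taken; context saved, return-PC = 4 --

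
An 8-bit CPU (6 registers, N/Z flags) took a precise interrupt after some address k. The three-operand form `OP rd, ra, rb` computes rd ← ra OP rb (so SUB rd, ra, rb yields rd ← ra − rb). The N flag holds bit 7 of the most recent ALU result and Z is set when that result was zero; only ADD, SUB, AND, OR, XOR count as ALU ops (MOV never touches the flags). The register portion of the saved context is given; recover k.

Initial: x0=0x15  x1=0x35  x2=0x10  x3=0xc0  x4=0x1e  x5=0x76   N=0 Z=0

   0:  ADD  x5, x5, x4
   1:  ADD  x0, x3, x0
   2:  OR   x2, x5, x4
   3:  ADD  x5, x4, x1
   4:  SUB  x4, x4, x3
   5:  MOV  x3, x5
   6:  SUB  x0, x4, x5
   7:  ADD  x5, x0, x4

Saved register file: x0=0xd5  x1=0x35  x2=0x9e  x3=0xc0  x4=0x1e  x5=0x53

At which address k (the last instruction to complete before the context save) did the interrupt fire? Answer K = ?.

after  0: x0=0x15 x1=0x35 x2=0x10 x3=0xc0 x4=0x1e x5=0x94  N=1 Z=0
after  1: x0=0xd5 x1=0x35 x2=0x10 x3=0xc0 x4=0x1e x5=0x94  N=1 Z=0
after  2: x0=0xd5 x1=0x35 x2=0x9e x3=0xc0 x4=0x1e x5=0x94  N=1 Z=0
after  3: x0=0xd5 x1=0x35 x2=0x9e x3=0xc0 x4=0x1e x5=0x53  N=0 Z=0
-- IRQ taken; context saved, return-PC = 4 --

K = 3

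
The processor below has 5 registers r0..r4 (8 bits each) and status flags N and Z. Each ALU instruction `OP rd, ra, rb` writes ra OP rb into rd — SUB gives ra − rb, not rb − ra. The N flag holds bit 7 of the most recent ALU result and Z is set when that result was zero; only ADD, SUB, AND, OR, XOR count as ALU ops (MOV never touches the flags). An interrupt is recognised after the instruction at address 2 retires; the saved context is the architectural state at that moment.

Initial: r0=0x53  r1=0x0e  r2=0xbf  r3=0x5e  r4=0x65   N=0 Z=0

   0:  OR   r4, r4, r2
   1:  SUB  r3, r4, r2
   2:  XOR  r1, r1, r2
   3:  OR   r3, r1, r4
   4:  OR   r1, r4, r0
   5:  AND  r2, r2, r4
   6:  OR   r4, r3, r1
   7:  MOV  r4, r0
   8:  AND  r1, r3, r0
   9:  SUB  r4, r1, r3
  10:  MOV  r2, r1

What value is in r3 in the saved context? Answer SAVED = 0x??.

after  0: r0=0x53 r1=0x0e r2=0xbf r3=0x5e r4=0xff  N=1 Z=0
after  1: r0=0x53 r1=0x0e r2=0xbf r3=0x40 r4=0xff  N=0 Z=0
after  2: r0=0x53 r1=0xb1 r2=0xbf r3=0x40 r4=0xff  N=1 Z=0
-- IRQ taken; context saved, return-PC = 3 --

SAVED = 0x40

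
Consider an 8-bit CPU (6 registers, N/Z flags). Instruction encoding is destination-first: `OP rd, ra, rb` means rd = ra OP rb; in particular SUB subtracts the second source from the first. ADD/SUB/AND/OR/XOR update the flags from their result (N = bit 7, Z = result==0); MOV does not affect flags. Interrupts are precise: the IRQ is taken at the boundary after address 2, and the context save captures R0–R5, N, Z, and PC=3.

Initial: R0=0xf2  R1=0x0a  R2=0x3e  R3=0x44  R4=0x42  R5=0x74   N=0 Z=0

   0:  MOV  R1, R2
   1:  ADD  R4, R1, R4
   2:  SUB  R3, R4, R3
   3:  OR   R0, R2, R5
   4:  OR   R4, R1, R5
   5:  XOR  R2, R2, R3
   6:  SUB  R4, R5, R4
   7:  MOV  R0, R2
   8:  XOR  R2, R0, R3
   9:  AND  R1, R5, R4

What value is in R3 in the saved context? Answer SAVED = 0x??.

SAVED = 0x3c

after  0: R0=0xf2 R1=0x3e R2=0x3e R3=0x44 R4=0x42 R5=0x74  N=0 Z=0
after  1: R0=0xf2 R1=0x3e R2=0x3e R3=0x44 R4=0x80 R5=0x74  N=1 Z=0
after  2: R0=0xf2 R1=0x3e R2=0x3e R3=0x3c R4=0x80 R5=0x74  N=0 Z=0
-- IRQ taken; context saved, return-PC = 3 --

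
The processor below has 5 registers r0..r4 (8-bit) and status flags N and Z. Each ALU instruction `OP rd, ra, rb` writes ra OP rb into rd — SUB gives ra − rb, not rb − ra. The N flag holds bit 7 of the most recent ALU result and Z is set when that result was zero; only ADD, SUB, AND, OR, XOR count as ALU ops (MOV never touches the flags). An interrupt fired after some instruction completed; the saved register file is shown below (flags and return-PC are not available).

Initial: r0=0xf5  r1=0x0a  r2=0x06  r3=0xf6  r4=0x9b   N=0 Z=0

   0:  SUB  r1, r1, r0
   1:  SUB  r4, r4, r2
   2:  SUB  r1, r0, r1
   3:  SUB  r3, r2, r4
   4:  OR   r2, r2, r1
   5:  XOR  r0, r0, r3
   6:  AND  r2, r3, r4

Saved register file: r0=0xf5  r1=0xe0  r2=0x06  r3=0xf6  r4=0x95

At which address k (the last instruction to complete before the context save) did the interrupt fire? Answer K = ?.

after  0: r0=0xf5 r1=0x15 r2=0x06 r3=0xf6 r4=0x9b  N=0 Z=0
after  1: r0=0xf5 r1=0x15 r2=0x06 r3=0xf6 r4=0x95  N=1 Z=0
after  2: r0=0xf5 r1=0xe0 r2=0x06 r3=0xf6 r4=0x95  N=1 Z=0
-- IRQ taken; context saved, return-PC = 3 --

K = 2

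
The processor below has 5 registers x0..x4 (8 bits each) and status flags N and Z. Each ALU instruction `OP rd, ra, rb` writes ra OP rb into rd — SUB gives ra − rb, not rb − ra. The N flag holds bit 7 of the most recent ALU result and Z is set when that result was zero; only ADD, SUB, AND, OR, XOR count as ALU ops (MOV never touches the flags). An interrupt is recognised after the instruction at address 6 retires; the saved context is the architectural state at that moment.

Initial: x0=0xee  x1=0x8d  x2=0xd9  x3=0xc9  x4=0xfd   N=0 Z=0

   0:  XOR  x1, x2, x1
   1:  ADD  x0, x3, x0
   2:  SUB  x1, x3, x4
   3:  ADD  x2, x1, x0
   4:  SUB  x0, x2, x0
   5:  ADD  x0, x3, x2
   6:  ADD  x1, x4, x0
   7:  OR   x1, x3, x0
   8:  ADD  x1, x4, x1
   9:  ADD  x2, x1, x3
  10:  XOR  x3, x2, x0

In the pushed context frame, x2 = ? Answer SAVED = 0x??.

SAVED = 0x83

after  0: x0=0xee x1=0x54 x2=0xd9 x3=0xc9 x4=0xfd  N=0 Z=0
after  1: x0=0xb7 x1=0x54 x2=0xd9 x3=0xc9 x4=0xfd  N=1 Z=0
after  2: x0=0xb7 x1=0xcc x2=0xd9 x3=0xc9 x4=0xfd  N=1 Z=0
after  3: x0=0xb7 x1=0xcc x2=0x83 x3=0xc9 x4=0xfd  N=1 Z=0
after  4: x0=0xcc x1=0xcc x2=0x83 x3=0xc9 x4=0xfd  N=1 Z=0
after  5: x0=0x4c x1=0xcc x2=0x83 x3=0xc9 x4=0xfd  N=0 Z=0
after  6: x0=0x4c x1=0x49 x2=0x83 x3=0xc9 x4=0xfd  N=0 Z=0
-- IRQ taken; context saved, return-PC = 7 --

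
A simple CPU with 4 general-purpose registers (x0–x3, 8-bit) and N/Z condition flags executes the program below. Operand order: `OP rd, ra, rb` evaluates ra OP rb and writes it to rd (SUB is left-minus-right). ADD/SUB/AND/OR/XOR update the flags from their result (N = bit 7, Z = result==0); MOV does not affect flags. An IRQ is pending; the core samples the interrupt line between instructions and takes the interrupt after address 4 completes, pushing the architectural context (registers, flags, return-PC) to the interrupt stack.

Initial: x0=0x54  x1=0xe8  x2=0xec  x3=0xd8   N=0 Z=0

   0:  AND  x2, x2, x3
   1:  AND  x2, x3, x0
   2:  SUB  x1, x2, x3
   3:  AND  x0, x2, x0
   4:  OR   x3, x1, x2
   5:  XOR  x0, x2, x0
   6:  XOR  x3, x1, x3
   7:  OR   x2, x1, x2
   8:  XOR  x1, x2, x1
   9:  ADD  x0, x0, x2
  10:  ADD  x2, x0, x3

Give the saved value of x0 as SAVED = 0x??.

after  0: x0=0x54 x1=0xe8 x2=0xc8 x3=0xd8  N=1 Z=0
after  1: x0=0x54 x1=0xe8 x2=0x50 x3=0xd8  N=0 Z=0
after  2: x0=0x54 x1=0x78 x2=0x50 x3=0xd8  N=0 Z=0
after  3: x0=0x50 x1=0x78 x2=0x50 x3=0xd8  N=0 Z=0
after  4: x0=0x50 x1=0x78 x2=0x50 x3=0x78  N=0 Z=0
-- IRQ taken; context saved, return-PC = 5 --

SAVED = 0x50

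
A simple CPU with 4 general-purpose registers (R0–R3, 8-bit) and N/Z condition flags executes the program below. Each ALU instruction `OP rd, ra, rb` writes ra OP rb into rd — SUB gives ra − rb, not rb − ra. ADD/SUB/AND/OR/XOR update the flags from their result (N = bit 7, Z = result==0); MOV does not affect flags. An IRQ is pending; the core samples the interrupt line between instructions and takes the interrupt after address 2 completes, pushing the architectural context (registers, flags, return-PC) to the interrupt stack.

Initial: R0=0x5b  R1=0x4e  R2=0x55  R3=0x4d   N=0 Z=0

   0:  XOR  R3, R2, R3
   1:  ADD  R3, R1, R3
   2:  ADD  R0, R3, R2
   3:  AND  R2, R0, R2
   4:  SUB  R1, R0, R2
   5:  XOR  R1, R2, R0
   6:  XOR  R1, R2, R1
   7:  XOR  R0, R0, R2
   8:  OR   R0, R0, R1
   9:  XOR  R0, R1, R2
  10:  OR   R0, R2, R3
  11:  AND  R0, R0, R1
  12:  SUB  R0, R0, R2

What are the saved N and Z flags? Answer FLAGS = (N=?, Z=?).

after  0: R0=0x5b R1=0x4e R2=0x55 R3=0x18  N=0 Z=0
after  1: R0=0x5b R1=0x4e R2=0x55 R3=0x66  N=0 Z=0
after  2: R0=0xbb R1=0x4e R2=0x55 R3=0x66  N=1 Z=0
-- IRQ taken; context saved, return-PC = 3 --

FLAGS = (N=1, Z=0)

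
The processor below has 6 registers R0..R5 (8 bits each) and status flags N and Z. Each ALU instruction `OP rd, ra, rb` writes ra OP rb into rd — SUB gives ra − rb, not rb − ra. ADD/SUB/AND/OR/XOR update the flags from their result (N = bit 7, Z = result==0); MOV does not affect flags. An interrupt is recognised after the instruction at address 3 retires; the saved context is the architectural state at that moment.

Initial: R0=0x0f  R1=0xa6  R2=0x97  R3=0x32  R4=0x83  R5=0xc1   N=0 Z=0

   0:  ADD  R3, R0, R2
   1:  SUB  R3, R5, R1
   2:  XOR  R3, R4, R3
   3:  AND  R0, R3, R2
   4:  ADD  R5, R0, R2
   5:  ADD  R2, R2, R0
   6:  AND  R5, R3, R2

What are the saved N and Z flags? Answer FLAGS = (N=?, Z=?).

after  0: R0=0x0f R1=0xa6 R2=0x97 R3=0xa6 R4=0x83 R5=0xc1  N=1 Z=0
after  1: R0=0x0f R1=0xa6 R2=0x97 R3=0x1b R4=0x83 R5=0xc1  N=0 Z=0
after  2: R0=0x0f R1=0xa6 R2=0x97 R3=0x98 R4=0x83 R5=0xc1  N=1 Z=0
after  3: R0=0x90 R1=0xa6 R2=0x97 R3=0x98 R4=0x83 R5=0xc1  N=1 Z=0
-- IRQ taken; context saved, return-PC = 4 --

FLAGS = (N=1, Z=0)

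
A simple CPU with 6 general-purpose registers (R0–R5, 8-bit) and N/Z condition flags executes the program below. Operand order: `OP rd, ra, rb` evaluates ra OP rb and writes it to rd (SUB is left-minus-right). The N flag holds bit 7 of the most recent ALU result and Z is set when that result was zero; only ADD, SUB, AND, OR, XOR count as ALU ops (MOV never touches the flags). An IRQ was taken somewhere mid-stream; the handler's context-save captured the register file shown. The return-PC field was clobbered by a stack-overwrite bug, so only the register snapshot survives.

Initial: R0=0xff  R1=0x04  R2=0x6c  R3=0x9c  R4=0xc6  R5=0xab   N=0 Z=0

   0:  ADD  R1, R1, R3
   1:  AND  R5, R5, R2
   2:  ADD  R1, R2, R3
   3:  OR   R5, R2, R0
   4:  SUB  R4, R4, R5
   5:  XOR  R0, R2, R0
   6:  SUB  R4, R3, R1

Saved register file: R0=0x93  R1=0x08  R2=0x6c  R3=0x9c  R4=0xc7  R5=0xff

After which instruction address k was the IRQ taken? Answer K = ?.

after  0: R0=0xff R1=0xa0 R2=0x6c R3=0x9c R4=0xc6 R5=0xab  N=1 Z=0
after  1: R0=0xff R1=0xa0 R2=0x6c R3=0x9c R4=0xc6 R5=0x28  N=0 Z=0
after  2: R0=0xff R1=0x08 R2=0x6c R3=0x9c R4=0xc6 R5=0x28  N=0 Z=0
after  3: R0=0xff R1=0x08 R2=0x6c R3=0x9c R4=0xc6 R5=0xff  N=1 Z=0
after  4: R0=0xff R1=0x08 R2=0x6c R3=0x9c R4=0xc7 R5=0xff  N=1 Z=0
after  5: R0=0x93 R1=0x08 R2=0x6c R3=0x9c R4=0xc7 R5=0xff  N=1 Z=0
-- IRQ taken; context saved, return-PC = 6 --

K = 5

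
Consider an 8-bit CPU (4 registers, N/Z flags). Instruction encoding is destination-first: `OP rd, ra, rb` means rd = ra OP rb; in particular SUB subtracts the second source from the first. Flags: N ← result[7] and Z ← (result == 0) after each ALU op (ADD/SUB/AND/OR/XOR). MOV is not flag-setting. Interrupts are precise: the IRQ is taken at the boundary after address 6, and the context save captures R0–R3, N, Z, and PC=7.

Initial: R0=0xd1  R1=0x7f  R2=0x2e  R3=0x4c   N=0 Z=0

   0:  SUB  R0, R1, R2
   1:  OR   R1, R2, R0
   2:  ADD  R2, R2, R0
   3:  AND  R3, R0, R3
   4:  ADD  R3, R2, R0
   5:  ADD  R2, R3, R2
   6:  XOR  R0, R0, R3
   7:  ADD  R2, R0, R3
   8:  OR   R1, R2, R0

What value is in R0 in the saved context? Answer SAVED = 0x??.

SAVED = 0x81

after  0: R0=0x51 R1=0x7f R2=0x2e R3=0x4c  N=0 Z=0
after  1: R0=0x51 R1=0x7f R2=0x2e R3=0x4c  N=0 Z=0
after  2: R0=0x51 R1=0x7f R2=0x7f R3=0x4c  N=0 Z=0
after  3: R0=0x51 R1=0x7f R2=0x7f R3=0x40  N=0 Z=0
after  4: R0=0x51 R1=0x7f R2=0x7f R3=0xd0  N=1 Z=0
after  5: R0=0x51 R1=0x7f R2=0x4f R3=0xd0  N=0 Z=0
after  6: R0=0x81 R1=0x7f R2=0x4f R3=0xd0  N=1 Z=0
-- IRQ taken; context saved, return-PC = 7 --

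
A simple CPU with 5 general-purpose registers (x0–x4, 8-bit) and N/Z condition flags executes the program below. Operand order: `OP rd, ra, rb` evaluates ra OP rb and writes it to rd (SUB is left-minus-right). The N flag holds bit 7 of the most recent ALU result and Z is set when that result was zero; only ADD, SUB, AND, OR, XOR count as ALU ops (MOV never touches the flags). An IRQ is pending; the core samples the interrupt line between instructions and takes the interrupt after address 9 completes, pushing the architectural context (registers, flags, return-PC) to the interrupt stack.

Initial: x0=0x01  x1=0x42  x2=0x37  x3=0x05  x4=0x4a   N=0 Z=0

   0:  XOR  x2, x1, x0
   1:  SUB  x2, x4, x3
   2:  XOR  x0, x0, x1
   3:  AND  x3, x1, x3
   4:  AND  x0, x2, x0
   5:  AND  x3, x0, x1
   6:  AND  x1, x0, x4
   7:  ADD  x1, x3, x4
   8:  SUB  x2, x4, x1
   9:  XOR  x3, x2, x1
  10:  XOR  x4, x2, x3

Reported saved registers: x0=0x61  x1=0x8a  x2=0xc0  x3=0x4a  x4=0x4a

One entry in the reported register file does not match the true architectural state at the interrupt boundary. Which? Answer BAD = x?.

BAD = x0

after  0: x0=0x01 x1=0x42 x2=0x43 x3=0x05 x4=0x4a  N=0 Z=0
after  1: x0=0x01 x1=0x42 x2=0x45 x3=0x05 x4=0x4a  N=0 Z=0
after  2: x0=0x43 x1=0x42 x2=0x45 x3=0x05 x4=0x4a  N=0 Z=0
after  3: x0=0x43 x1=0x42 x2=0x45 x3=0x00 x4=0x4a  N=0 Z=1
after  4: x0=0x41 x1=0x42 x2=0x45 x3=0x00 x4=0x4a  N=0 Z=0
after  5: x0=0x41 x1=0x42 x2=0x45 x3=0x40 x4=0x4a  N=0 Z=0
after  6: x0=0x41 x1=0x40 x2=0x45 x3=0x40 x4=0x4a  N=0 Z=0
after  7: x0=0x41 x1=0x8a x2=0x45 x3=0x40 x4=0x4a  N=1 Z=0
after  8: x0=0x41 x1=0x8a x2=0xc0 x3=0x40 x4=0x4a  N=1 Z=0
after  9: x0=0x41 x1=0x8a x2=0xc0 x3=0x4a x4=0x4a  N=0 Z=0
-- IRQ taken; context saved, return-PC = 10 --
mismatch: x0: reported 0x61 vs actual 0x41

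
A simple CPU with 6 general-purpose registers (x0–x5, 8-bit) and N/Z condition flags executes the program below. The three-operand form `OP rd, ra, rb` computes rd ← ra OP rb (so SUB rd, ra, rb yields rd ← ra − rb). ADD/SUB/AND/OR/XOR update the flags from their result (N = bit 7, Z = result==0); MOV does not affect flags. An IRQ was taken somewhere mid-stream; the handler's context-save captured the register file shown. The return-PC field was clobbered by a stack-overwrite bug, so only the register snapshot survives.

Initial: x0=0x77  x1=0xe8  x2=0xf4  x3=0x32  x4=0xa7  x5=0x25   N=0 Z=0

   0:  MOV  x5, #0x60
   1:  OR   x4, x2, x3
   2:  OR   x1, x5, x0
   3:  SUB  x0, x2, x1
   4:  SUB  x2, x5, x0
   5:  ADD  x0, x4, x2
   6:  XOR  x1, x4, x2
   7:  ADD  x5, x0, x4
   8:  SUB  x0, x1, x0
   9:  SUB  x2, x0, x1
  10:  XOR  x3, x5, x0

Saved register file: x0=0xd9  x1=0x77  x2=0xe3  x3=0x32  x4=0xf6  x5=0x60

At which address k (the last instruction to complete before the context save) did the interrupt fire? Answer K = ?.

K = 5

after  0: x0=0x77 x1=0xe8 x2=0xf4 x3=0x32 x4=0xa7 x5=0x60  N=0 Z=0
after  1: x0=0x77 x1=0xe8 x2=0xf4 x3=0x32 x4=0xf6 x5=0x60  N=1 Z=0
after  2: x0=0x77 x1=0x77 x2=0xf4 x3=0x32 x4=0xf6 x5=0x60  N=0 Z=0
after  3: x0=0x7d x1=0x77 x2=0xf4 x3=0x32 x4=0xf6 x5=0x60  N=0 Z=0
after  4: x0=0x7d x1=0x77 x2=0xe3 x3=0x32 x4=0xf6 x5=0x60  N=1 Z=0
after  5: x0=0xd9 x1=0x77 x2=0xe3 x3=0x32 x4=0xf6 x5=0x60  N=1 Z=0
-- IRQ taken; context saved, return-PC = 6 --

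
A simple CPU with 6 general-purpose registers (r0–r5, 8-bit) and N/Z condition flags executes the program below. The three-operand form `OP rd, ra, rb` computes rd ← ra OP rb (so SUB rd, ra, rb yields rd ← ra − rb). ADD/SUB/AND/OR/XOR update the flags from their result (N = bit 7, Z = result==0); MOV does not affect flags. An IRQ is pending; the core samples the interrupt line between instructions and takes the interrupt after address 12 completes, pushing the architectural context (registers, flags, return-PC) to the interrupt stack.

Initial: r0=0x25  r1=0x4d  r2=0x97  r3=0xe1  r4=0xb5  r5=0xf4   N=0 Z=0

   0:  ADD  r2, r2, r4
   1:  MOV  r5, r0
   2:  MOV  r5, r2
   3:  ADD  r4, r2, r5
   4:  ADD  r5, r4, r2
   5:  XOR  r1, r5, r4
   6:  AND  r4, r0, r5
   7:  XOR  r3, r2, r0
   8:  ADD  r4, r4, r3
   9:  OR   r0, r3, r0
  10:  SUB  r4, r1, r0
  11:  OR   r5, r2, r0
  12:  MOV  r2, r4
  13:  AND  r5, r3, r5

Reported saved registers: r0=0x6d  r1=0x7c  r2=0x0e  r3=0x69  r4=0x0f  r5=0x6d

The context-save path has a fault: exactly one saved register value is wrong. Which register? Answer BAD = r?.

BAD = r2

after  0: r0=0x25 r1=0x4d r2=0x4c r3=0xe1 r4=0xb5 r5=0xf4  N=0 Z=0
after  1: r0=0x25 r1=0x4d r2=0x4c r3=0xe1 r4=0xb5 r5=0x25  N=0 Z=0
after  2: r0=0x25 r1=0x4d r2=0x4c r3=0xe1 r4=0xb5 r5=0x4c  N=0 Z=0
after  3: r0=0x25 r1=0x4d r2=0x4c r3=0xe1 r4=0x98 r5=0x4c  N=1 Z=0
after  4: r0=0x25 r1=0x4d r2=0x4c r3=0xe1 r4=0x98 r5=0xe4  N=1 Z=0
after  5: r0=0x25 r1=0x7c r2=0x4c r3=0xe1 r4=0x98 r5=0xe4  N=0 Z=0
after  6: r0=0x25 r1=0x7c r2=0x4c r3=0xe1 r4=0x24 r5=0xe4  N=0 Z=0
after  7: r0=0x25 r1=0x7c r2=0x4c r3=0x69 r4=0x24 r5=0xe4  N=0 Z=0
after  8: r0=0x25 r1=0x7c r2=0x4c r3=0x69 r4=0x8d r5=0xe4  N=1 Z=0
after  9: r0=0x6d r1=0x7c r2=0x4c r3=0x69 r4=0x8d r5=0xe4  N=0 Z=0
after 10: r0=0x6d r1=0x7c r2=0x4c r3=0x69 r4=0x0f r5=0xe4  N=0 Z=0
after 11: r0=0x6d r1=0x7c r2=0x4c r3=0x69 r4=0x0f r5=0x6d  N=0 Z=0
after 12: r0=0x6d r1=0x7c r2=0x0f r3=0x69 r4=0x0f r5=0x6d  N=0 Z=0
-- IRQ taken; context saved, return-PC = 13 --
mismatch: r2: reported 0x0e vs actual 0x0f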